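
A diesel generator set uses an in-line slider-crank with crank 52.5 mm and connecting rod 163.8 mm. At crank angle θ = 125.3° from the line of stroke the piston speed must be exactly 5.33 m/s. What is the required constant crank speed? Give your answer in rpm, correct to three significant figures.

1470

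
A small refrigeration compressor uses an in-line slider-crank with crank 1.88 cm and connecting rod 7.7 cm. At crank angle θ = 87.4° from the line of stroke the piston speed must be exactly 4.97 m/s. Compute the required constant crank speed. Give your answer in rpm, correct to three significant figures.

For an in-line slider-crank, |v_piston| = rω|sinθ|·[1 + r cosθ/√(L² − r² sin²θ)].
With r = 0.0188 m, L = 0.077 m, θ = 87.4°: the bracketed kinematic factor |dx/dθ| = 0.018995 m.
ω = v/|dx/dθ| = 4.97/0.018995 = 261.65 rad/s.
N = 60ω/(2π) = 2498.5 rpm.

2500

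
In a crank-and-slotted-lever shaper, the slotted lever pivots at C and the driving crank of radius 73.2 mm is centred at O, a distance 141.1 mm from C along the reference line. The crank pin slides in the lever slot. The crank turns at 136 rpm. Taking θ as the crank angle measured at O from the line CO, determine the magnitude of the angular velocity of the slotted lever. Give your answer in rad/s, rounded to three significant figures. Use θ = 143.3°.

ω = 14.24 rad/s (from 136 rpm).
Crank pin A relative to C: A = (d + r cosθ, r sinθ); lever angle φ = atan2(r sinθ, d + r cosθ).
Differentiating tanφ: φ̇ = rω(d cosθ + r)/(d² + r² + 2dr cosθ).
d² + r² + 2dr cosθ = |CA|² = 0.00870514 m²;  d cosθ + r = -0.039931 m.
|ω_lever| = |0.0732·14.24·-0.039931| / 0.00870514 = 4.782 rad/s.

4.78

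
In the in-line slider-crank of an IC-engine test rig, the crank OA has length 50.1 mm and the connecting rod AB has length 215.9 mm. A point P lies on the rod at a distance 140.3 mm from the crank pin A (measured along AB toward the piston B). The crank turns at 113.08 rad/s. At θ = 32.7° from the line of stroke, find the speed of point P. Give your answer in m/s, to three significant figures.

ω = 113.1 rad/s.  Crank-pin speed |V_A| = rω = 5.6653 m/s, perpendicular to OA.
Rod angle: sinφ = −(r/L) sinθ ⇒ φ = -7.202°; ω_rod = −rω cosθ/√(L²−r²sin²θ) = -22.257 rad/s.
V_P = V_A + ω_rod × AP, with AP = 0.1403 m along the rod.
Components: V_Px = −rω sinθ − a·ω_rod·sinφ = -3.4521 m/s;  V_Py = rω cosθ + a·ω_rod·cosφ = +1.6694 m/s.
|V_P| = √(V_Px² + V_Py²) = 3.8346 m/s.

3.83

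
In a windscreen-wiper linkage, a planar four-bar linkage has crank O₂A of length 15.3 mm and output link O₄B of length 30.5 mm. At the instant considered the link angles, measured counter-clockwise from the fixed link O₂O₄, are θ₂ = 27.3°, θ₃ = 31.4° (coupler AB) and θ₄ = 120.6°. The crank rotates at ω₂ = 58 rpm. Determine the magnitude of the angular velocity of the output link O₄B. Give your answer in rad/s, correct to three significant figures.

ω₂ = 6.074 rad/s (from 58 rpm).
Differentiating the loop-closure r₂e^{iθ₂}+r₃e^{iθ₃}=r₁+r₄e^{iθ₄} gives r₂ω₂e^{iθ₂}+r₃ω₃e^{iθ₃}=r₄ω₄e^{iθ₄}.
Eliminating the other unknown: ω₄ = r₂ω₂ sin(θ₂−θ₃) / [r₄ sin(θ₄−θ₃)].
Numerator sine = -0.07150; denominator sine = +0.99990.
Result = 0.0153·6.074·(-0.07150) / (0.0305·(+0.99990)) = -0.21786 rad/s; magnitude 0.21786 rad/s.

0.218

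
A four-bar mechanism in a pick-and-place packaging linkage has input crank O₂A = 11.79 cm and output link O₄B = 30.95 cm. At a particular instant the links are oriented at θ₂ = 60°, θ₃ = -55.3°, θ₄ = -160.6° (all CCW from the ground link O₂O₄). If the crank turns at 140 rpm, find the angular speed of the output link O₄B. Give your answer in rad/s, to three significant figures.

ω₂ = 14.66 rad/s (from 140 rpm).
Differentiating the loop-closure r₂e^{iθ₂}+r₃e^{iθ₃}=r₁+r₄e^{iθ₄} gives r₂ω₂e^{iθ₂}+r₃ω₃e^{iθ₃}=r₄ω₄e^{iθ₄}.
Eliminating the other unknown: ω₄ = r₂ω₂ sin(θ₂−θ₃) / [r₄ sin(θ₄−θ₃)].
Numerator sine = +0.90408; denominator sine = -0.96456.
Result = 0.1179·14.66·(+0.90408) / (0.3095·(-0.96456)) = -5.2347 rad/s; magnitude 5.2347 rad/s.

5.23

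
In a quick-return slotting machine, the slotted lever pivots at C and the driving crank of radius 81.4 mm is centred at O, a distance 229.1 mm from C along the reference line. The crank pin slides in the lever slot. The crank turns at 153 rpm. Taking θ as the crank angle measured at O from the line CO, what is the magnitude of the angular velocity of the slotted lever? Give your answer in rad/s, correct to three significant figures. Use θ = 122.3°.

ω = 16.02 rad/s (from 153 rpm).
Crank pin A relative to C: A = (d + r cosθ, r sinθ); lever angle φ = atan2(r sinθ, d + r cosθ).
Differentiating tanφ: φ̇ = rω(d cosθ + r)/(d² + r² + 2dr cosθ).
d² + r² + 2dr cosθ = |CA|² = 0.0391828 m²;  d cosθ + r = -0.04102 m.
|ω_lever| = |0.0814·16.02·-0.04102| / 0.0391828 = 1.3654 rad/s.

1.37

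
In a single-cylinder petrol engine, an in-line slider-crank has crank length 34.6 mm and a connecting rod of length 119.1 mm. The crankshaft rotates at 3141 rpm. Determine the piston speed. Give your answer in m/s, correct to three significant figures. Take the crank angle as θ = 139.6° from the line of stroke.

5.71

ω = 2π·3141/60 = 328.9 rad/s
For an in-line slider-crank, x = r cosθ + √(L² − r² sin²θ), so v = −rω sinθ·[1 + r cosθ/√(L² − r² sin²θ)].
With r = 0.0346 m, L = 0.1191 m, θ = 139.6°: √(L² − r² sin²θ) = 0.11697 m.
v = −0.0346·328.9·0.64812·[1 + 0.0346·-0.76154/0.11697] = -5.7145 m/s.
|v| = 5.7145 m/s.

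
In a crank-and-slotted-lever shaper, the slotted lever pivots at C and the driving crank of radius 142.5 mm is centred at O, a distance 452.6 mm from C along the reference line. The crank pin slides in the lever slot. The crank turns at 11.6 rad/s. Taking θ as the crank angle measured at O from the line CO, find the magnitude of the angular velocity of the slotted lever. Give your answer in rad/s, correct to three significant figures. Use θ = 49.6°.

ω = 11.6 rad/s
Crank pin A relative to C: A = (d + r cosθ, r sinθ); lever angle φ = atan2(r sinθ, d + r cosθ).
Differentiating tanφ: φ̇ = rω(d cosθ + r)/(d² + r² + 2dr cosθ).
d² + r² + 2dr cosθ = |CA|² = 0.308755 m²;  d cosθ + r = +0.43584 m.
|ω_lever| = |0.1425·11.6·+0.43584| / 0.308755 = 2.3334 rad/s.

2.33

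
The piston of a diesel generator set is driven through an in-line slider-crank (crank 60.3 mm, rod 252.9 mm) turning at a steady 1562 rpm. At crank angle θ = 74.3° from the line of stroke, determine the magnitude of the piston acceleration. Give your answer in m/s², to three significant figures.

101

ω = 2π·1562/60 = 163.6 rad/s
x(θ) = r cosθ + √(L² − r² sin²θ); with ω constant, a = ω²·d²x/dθ².
d²x/dθ² = −r cosθ − r²(cos2θ)/√u − r⁴ sin²2θ/(4u^{3/2}),  u = L² − r² sin²θ = 0.0605886 m².
Substituting r = 0.0603 m, L = 0.2529 m, θ = 74.3°: d²x/dθ² = -0.0037687 m.
a = ω²·d²x/dθ² = (163.6)²·(-0.0037687) = -100.84 m/s²;  |a| = 100.84 m/s².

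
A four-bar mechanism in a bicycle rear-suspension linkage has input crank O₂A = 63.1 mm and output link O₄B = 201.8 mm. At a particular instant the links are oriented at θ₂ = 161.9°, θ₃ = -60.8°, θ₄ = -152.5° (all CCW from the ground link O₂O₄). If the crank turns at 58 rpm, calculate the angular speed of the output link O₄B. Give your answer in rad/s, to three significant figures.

1.29

ω₂ = 6.074 rad/s (from 58 rpm).
Differentiating the loop-closure r₂e^{iθ₂}+r₃e^{iθ₃}=r₁+r₄e^{iθ₄} gives r₂ω₂e^{iθ₂}+r₃ω₃e^{iθ₃}=r₄ω₄e^{iθ₄}.
Eliminating the other unknown: ω₄ = r₂ω₂ sin(θ₂−θ₃) / [r₄ sin(θ₄−θ₃)].
Numerator sine = -0.67816; denominator sine = -0.99956.
Result = 0.0631·6.074·(-0.67816) / (0.2018·(-0.99956)) = +1.2885 rad/s; magnitude 1.2885 rad/s.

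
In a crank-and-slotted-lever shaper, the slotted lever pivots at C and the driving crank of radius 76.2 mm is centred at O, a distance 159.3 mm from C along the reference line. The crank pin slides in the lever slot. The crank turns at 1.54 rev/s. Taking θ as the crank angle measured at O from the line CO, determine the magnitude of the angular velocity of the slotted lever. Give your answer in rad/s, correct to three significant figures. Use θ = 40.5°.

2.93

ω = 9.676 rad/s (from 1.54 rev/s).
Crank pin A relative to C: A = (d + r cosθ, r sinθ); lever angle φ = atan2(r sinθ, d + r cosθ).
Differentiating tanφ: φ̇ = rω(d cosθ + r)/(d² + r² + 2dr cosθ).
d² + r² + 2dr cosθ = |CA|² = 0.0496435 m²;  d cosθ + r = +0.19733 m.
|ω_lever| = |0.0762·9.676·+0.19733| / 0.0496435 = 2.9308 rad/s.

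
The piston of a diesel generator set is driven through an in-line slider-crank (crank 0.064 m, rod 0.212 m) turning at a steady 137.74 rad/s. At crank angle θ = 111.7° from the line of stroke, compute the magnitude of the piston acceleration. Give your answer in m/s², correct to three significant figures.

722

ω = 137.7 rad/s
x(θ) = r cosθ + √(L² − r² sin²θ); with ω constant, a = ω²·d²x/dθ².
d²x/dθ² = −r cosθ − r²(cos2θ)/√u − r⁴ sin²2θ/(4u^{3/2}),  u = L² − r² sin²θ = 0.041408 m².
Substituting r = 0.064 m, L = 0.212 m, θ = 111.7°: d²x/dθ² = +0.038054 m.
a = ω²·d²x/dθ² = (137.7)²·(+0.038054) = +721.97 m/s²;  |a| = 721.97 m/s².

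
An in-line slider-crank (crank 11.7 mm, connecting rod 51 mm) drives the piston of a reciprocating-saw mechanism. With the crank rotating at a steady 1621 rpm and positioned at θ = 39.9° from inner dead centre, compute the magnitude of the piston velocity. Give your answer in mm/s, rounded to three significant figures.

1500

ω = 2π·1621/60 = 169.8 rad/s
For an in-line slider-crank, x = r cosθ + √(L² − r² sin²θ), so v = −rω sinθ·[1 + r cosθ/√(L² − r² sin²θ)].
With r = 0.0117 m, L = 0.051 m, θ = 39.9°: √(L² − r² sin²θ) = 0.050445 m.
v = −0.0117·169.8·0.64145·[1 + 0.0117·0.76717/0.050445] = -1.5007 m/s.
|v| = 1.5007 m/s = 1500.7 mm/s.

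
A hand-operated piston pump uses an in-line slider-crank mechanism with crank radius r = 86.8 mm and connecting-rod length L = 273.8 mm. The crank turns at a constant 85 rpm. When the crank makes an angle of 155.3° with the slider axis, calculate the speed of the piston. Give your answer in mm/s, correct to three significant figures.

229

ω = 2π·85/60 = 8.901 rad/s
For an in-line slider-crank, x = r cosθ + √(L² − r² sin²θ), so v = −rω sinθ·[1 + r cosθ/√(L² − r² sin²θ)].
With r = 0.0868 m, L = 0.2738 m, θ = 155.3°: √(L² − r² sin²θ) = 0.27139 m.
v = −0.0868·8.901·0.41787·[1 + 0.0868·-0.90851/0.27139] = -0.22904 m/s.
|v| = 0.22904 m/s = 229.04 mm/s.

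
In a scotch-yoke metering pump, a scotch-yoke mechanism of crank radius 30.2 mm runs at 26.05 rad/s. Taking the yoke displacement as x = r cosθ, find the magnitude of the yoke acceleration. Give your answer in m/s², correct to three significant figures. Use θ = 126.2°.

ω = 26.05 rad/s
x = r cosθ ⇒ ẍ = −rω² cosθ (ω constant).
|a| = rω²|cosθ| = 0.0302·(26.05)²·|cos 126.2°| = 12.104 m/s².

12.1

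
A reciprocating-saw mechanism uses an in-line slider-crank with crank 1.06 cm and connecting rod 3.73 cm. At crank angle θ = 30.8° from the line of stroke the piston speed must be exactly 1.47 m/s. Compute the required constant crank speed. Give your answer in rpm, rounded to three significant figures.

2070

For an in-line slider-crank, |v_piston| = rω|sinθ|·[1 + r cosθ/√(L² − r² sin²θ)].
With r = 0.0106 m, L = 0.0373 m, θ = 30.8°: the bracketed kinematic factor |dx/dθ| = 0.0067668 m.
ω = v/|dx/dθ| = 1.47/0.0067668 = 217.24 rad/s.
N = 60ω/(2π) = 2074.5 rpm.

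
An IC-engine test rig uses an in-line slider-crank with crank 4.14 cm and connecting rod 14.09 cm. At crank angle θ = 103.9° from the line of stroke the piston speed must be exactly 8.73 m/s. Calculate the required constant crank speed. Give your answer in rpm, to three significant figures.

For an in-line slider-crank, |v_piston| = rω|sinθ|·[1 + r cosθ/√(L² − r² sin²θ)].
With r = 0.0414 m, L = 0.1409 m, θ = 103.9°: the bracketed kinematic factor |dx/dθ| = 0.037228 m.
ω = v/|dx/dθ| = 8.73/0.037228 = 234.5 rad/s.
N = 60ω/(2π) = 2239.3 rpm.

2240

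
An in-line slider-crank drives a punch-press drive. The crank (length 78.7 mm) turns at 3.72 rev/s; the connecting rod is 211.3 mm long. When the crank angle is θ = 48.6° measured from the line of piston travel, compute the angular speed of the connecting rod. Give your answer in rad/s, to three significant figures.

6.00

ω = 23.37 rad/s (converted from 3.72 rev/s).
The rod makes angle φ with the slider axis where L sinφ = r sinθ; differentiating, L cosφ·φ̇ = r ω cosθ.
L cosφ = √(L² − r² sin²θ) = 0.20289 m.
|ω_rod| = r ω |cosθ| / √(L² − r² sin²θ) = 0.0787·23.37·0.66131/0.20289 = 5.9959 rad/s.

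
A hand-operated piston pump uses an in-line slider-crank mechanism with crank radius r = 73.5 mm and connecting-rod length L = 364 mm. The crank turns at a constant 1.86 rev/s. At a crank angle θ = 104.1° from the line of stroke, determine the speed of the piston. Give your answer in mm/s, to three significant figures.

791

ω = 2π·1.86 = 11.69 rad/s
For an in-line slider-crank, x = r cosθ + √(L² − r² sin²θ), so v = −rω sinθ·[1 + r cosθ/√(L² − r² sin²θ)].
With r = 0.0735 m, L = 0.364 m, θ = 104.1°: √(L² − r² sin²θ) = 0.35695 m.
v = −0.0735·11.69·0.96987·[1 + 0.0735·-0.24362/0.35695] = -0.7913 m/s.
|v| = 0.7913 m/s = 791.3 mm/s.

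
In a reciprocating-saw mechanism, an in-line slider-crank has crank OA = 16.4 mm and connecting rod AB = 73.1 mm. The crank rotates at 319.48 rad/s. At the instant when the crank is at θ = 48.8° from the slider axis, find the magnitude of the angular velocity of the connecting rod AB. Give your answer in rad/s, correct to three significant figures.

ω = 319.5 rad/s
The rod makes angle φ with the slider axis where L sinφ = r sinθ; differentiating, L cosφ·φ̇ = r ω cosθ.
L cosφ = √(L² − r² sin²θ) = 0.072051 m.
|ω_rod| = r ω |cosθ| / √(L² − r² sin²θ) = 0.0164·319.5·0.65869/0.072051 = 47.899 rad/s.

47.9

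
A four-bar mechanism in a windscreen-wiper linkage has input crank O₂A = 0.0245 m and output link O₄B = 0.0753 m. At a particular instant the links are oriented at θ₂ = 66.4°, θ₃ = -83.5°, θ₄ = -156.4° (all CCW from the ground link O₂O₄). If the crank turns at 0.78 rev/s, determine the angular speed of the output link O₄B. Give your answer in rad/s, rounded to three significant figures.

ω₂ = 4.901 rad/s (from 0.78 rev/s).
Differentiating the loop-closure r₂e^{iθ₂}+r₃e^{iθ₃}=r₁+r₄e^{iθ₄} gives r₂ω₂e^{iθ₂}+r₃ω₃e^{iθ₃}=r₄ω₄e^{iθ₄}.
Eliminating the other unknown: ω₄ = r₂ω₂ sin(θ₂−θ₃) / [r₄ sin(θ₄−θ₃)].
Numerator sine = +0.50151; denominator sine = -0.95579.
Result = 0.0245·4.901·(+0.50151) / (0.0753·(-0.95579)) = -0.83668 rad/s; magnitude 0.83668 rad/s.

0.837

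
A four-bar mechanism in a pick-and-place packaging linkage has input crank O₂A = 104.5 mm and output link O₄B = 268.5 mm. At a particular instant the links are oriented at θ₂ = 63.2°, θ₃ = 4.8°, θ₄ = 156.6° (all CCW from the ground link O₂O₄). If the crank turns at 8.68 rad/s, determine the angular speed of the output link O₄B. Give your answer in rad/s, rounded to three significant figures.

6.09

ω₂ = 8.68 rad/s
Differentiating the loop-closure r₂e^{iθ₂}+r₃e^{iθ₃}=r₁+r₄e^{iθ₄} gives r₂ω₂e^{iθ₂}+r₃ω₃e^{iθ₃}=r₄ω₄e^{iθ₄}.
Eliminating the other unknown: ω₄ = r₂ω₂ sin(θ₂−θ₃) / [r₄ sin(θ₄−θ₃)].
Numerator sine = +0.85173; denominator sine = +0.47255.
Result = 0.1045·8.68·(+0.85173) / (0.2685·(+0.47255)) = +6.089 rad/s; magnitude 6.089 rad/s.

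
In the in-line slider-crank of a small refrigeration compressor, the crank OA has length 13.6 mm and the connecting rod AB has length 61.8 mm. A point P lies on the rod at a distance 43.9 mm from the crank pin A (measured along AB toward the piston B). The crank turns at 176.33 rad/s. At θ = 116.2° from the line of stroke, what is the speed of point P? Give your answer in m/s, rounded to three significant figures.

2.02

ω = 176.3 rad/s.  Crank-pin speed |V_A| = rω = 2.3981 m/s, perpendicular to OA.
Rod angle: sinφ = −(r/L) sinθ ⇒ φ = -11.388°; ω_rod = −rω cosθ/√(L²−r²sin²θ) = +17.476 rad/s.
V_P = V_A + ω_rod × AP, with AP = 0.0439 m along the rod.
Components: V_Px = −rω sinθ − a·ω_rod·sinφ = -2.0002 m/s;  V_Py = rω cosθ + a·ω_rod·cosφ = -0.30667 m/s.
|V_P| = √(V_Px² + V_Py²) = 2.0236 m/s.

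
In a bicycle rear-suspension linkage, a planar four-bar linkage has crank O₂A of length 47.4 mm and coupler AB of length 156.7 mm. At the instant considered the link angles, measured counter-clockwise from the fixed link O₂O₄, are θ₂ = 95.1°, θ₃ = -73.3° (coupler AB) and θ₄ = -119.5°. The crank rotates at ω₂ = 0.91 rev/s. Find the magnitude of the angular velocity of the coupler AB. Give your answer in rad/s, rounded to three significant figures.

1.36

ω₂ = 5.718 rad/s (from 0.91 rev/s).
Differentiating the loop-closure r₂e^{iθ₂}+r₃e^{iθ₃}=r₁+r₄e^{iθ₄} gives r₂ω₂e^{iθ₂}+r₃ω₃e^{iθ₃}=r₄ω₄e^{iθ₄}.
Eliminating the other unknown: ω₃ = r₂ω₂ sin(θ₄−θ₂) / [r₃ sin(θ₃−θ₄)].
Numerator sine = +0.56784; denominator sine = +0.72176.
Result = 0.0474·5.718·(+0.56784) / (0.1567·(+0.72176)) = +1.3607 rad/s; magnitude 1.3607 rad/s.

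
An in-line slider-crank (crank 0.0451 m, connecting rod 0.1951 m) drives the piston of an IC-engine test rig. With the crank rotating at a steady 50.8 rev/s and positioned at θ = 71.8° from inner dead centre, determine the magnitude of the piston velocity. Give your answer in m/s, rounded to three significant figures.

ω = 2π·50.8 = 319.2 rad/s
For an in-line slider-crank, x = r cosθ + √(L² − r² sin²θ), so v = −rω sinθ·[1 + r cosθ/√(L² − r² sin²θ)].
With r = 0.0451 m, L = 0.1951 m, θ = 71.8°: √(L² − r² sin²θ) = 0.19034 m.
v = −0.0451·319.2·0.94997·[1 + 0.0451·0.31233/0.19034] = -14.687 m/s.
|v| = 14.687 m/s.

14.7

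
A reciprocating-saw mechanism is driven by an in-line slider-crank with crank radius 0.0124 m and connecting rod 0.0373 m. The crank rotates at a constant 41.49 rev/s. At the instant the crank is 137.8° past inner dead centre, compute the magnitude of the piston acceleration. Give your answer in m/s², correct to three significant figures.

ω = 2π·41.5 = 260.7 rad/s
x(θ) = r cosθ + √(L² − r² sin²θ); with ω constant, a = ω²·d²x/dθ².
d²x/dθ² = −r cosθ − r²(cos2θ)/√u − r⁴ sin²2θ/(4u^{3/2}),  u = L² − r² sin²θ = 0.00132191 m².
Substituting r = 0.0124 m, L = 0.0373 m, θ = 137.8°: d²x/dθ² = +0.0086515 m.
a = ω²·d²x/dθ² = (260.7)²·(+0.0086515) = +587.95 m/s²;  |a| = 587.95 m/s².

588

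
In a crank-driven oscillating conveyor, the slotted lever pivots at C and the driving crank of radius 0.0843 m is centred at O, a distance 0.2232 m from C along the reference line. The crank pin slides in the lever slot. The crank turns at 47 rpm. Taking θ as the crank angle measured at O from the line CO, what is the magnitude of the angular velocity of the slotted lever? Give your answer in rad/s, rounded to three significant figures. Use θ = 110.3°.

0.0649

ω = 4.922 rad/s (from 47 rpm).
Crank pin A relative to C: A = (d + r cosθ, r sinθ); lever angle φ = atan2(r sinθ, d + r cosθ).
Differentiating tanφ: φ̇ = rω(d cosθ + r)/(d² + r² + 2dr cosθ).
d² + r² + 2dr cosθ = |CA|² = 0.043869 m²;  d cosθ + r = +0.006864 m.
|ω_lever| = |0.0843·4.922·+0.006864| / 0.043869 = 0.064919 rad/s.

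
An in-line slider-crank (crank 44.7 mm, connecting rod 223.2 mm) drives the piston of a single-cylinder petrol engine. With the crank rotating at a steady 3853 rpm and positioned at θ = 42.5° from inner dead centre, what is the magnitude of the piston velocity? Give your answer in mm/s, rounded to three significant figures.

14000

ω = 2π·3853/60 = 403.5 rad/s
For an in-line slider-crank, x = r cosθ + √(L² − r² sin²θ), so v = −rω sinθ·[1 + r cosθ/√(L² − r² sin²θ)].
With r = 0.0447 m, L = 0.2232 m, θ = 42.5°: √(L² − r² sin²θ) = 0.22115 m.
v = −0.0447·403.5·0.67559·[1 + 0.0447·0.73728/0.22115] = -14.001 m/s.
|v| = 14.001 m/s = 14001 mm/s.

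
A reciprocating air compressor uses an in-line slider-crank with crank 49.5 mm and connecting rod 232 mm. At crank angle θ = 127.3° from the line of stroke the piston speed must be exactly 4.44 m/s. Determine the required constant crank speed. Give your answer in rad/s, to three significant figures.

130

For an in-line slider-crank, |v_piston| = rω|sinθ|·[1 + r cosθ/√(L² − r² sin²θ)].
With r = 0.0495 m, L = 0.232 m, θ = 127.3°: the bracketed kinematic factor |dx/dθ| = 0.03421 m.
ω = v/|dx/dθ| = 4.44/0.03421 = 129.79 rad/s.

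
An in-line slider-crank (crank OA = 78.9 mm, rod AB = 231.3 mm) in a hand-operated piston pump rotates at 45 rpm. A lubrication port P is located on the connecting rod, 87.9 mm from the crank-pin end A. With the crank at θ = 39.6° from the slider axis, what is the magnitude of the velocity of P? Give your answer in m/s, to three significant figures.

0.316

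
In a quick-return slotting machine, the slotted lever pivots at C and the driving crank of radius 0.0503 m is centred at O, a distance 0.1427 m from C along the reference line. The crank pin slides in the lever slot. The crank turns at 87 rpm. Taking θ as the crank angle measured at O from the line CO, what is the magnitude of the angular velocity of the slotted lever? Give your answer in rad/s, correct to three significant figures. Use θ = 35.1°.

2.21

ω = 9.111 rad/s (from 87 rpm).
Crank pin A relative to C: A = (d + r cosθ, r sinθ); lever angle φ = atan2(r sinθ, d + r cosθ).
Differentiating tanφ: φ̇ = rω(d cosθ + r)/(d² + r² + 2dr cosθ).
d² + r² + 2dr cosθ = |CA|² = 0.0346384 m²;  d cosθ + r = +0.16705 m.
|ω_lever| = |0.0503·9.111·+0.16705| / 0.0346384 = 2.2101 rad/s.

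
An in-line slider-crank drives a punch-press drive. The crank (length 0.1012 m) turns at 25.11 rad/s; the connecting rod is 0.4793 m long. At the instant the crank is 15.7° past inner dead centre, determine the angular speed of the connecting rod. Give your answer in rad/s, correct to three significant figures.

ω = 25.11 rad/s
The rod makes angle φ with the slider axis where L sinφ = r sinθ; differentiating, L cosφ·φ̇ = r ω cosθ.
L cosφ = √(L² − r² sin²θ) = 0.47852 m.
|ω_rod| = r ω |cosθ| / √(L² − r² sin²θ) = 0.1012·25.11·0.96269/0.47852 = 5.1123 rad/s.

5.11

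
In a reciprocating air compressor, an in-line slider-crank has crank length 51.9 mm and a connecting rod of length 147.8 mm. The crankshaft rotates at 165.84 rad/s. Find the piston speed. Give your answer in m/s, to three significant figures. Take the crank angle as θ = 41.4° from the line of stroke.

7.23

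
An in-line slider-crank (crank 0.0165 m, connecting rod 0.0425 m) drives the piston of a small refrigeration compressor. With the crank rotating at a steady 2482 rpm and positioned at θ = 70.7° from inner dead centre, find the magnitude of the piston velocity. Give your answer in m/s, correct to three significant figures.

ω = 2π·2482/60 = 259.9 rad/s
For an in-line slider-crank, x = r cosθ + √(L² − r² sin²θ), so v = −rω sinθ·[1 + r cosθ/√(L² − r² sin²θ)].
With r = 0.0165 m, L = 0.0425 m, θ = 70.7°: √(L² − r² sin²θ) = 0.039544 m.
v = −0.0165·259.9·0.94380·[1 + 0.0165·0.33051/0.039544] = -4.6058 m/s.
|v| = 4.6058 m/s.

4.61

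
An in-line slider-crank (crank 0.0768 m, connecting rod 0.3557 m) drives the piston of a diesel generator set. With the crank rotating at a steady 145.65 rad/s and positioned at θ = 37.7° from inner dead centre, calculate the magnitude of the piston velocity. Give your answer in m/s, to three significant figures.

ω = 145.7 rad/s
For an in-line slider-crank, x = r cosθ + √(L² − r² sin²θ), so v = −rω sinθ·[1 + r cosθ/√(L² − r² sin²θ)].
With r = 0.0768 m, L = 0.3557 m, θ = 37.7°: √(L² − r² sin²θ) = 0.35259 m.
v = −0.0768·145.7·0.61153·[1 + 0.0768·0.79122/0.35259] = -8.0194 m/s.
|v| = 8.0194 m/s.

8.02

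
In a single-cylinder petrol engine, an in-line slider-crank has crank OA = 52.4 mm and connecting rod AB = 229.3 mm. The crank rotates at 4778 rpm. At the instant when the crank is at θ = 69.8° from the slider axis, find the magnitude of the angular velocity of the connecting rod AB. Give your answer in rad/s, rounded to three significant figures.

40.4

ω = 500.4 rad/s (converted from 4778 rpm).
The rod makes angle φ with the slider axis where L sinφ = r sinθ; differentiating, L cosφ·φ̇ = r ω cosθ.
L cosφ = √(L² − r² sin²θ) = 0.22396 m.
|ω_rod| = r ω |cosθ| / √(L² − r² sin²θ) = 0.0524·500.4·0.34530/0.22396 = 40.422 rad/s.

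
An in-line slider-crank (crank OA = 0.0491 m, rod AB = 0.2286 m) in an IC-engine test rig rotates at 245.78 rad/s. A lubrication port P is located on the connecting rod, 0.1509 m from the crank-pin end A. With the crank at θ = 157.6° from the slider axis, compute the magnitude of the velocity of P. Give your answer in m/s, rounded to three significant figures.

5.51

ω = 245.8 rad/s.  Crank-pin speed |V_A| = rω = 12.068 m/s, perpendicular to OA.
Rod angle: sinφ = −(r/L) sinθ ⇒ φ = -4.695°; ω_rod = −rω cosθ/√(L²−r²sin²θ) = +48.971 rad/s.
V_P = V_A + ω_rod × AP, with AP = 0.1509 m along the rod.
Components: V_Px = −rω sinθ − a·ω_rod·sinφ = -3.9938 m/s;  V_Py = rω cosθ + a·ω_rod·cosφ = -3.7923 m/s.
|V_P| = √(V_Px² + V_Py²) = 5.5075 m/s.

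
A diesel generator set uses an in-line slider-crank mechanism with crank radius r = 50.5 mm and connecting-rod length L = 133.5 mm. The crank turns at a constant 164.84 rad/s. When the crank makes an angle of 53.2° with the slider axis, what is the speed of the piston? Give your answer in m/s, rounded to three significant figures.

8.25

ω = 164.8 rad/s
For an in-line slider-crank, x = r cosθ + √(L² − r² sin²θ), so v = −rω sinθ·[1 + r cosθ/√(L² − r² sin²θ)].
With r = 0.0505 m, L = 0.1335 m, θ = 53.2°: √(L² − r² sin²θ) = 0.12723 m.
v = −0.0505·164.8·0.80073·[1 + 0.0505·0.59902/0.12723] = -8.2505 m/s.
|v| = 8.2505 m/s.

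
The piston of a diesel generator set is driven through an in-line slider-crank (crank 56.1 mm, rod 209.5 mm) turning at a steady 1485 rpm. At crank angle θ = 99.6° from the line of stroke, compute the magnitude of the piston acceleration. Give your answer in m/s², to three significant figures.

ω = 2π·1485/60 = 155.5 rad/s
x(θ) = r cosθ + √(L² − r² sin²θ); with ω constant, a = ω²·d²x/dθ².
d²x/dθ² = −r cosθ − r²(cos2θ)/√u − r⁴ sin²2θ/(4u^{3/2}),  u = L² − r² sin²θ = 0.0408306 m².
Substituting r = 0.0561 m, L = 0.2095 m, θ = 99.6°: d²x/dθ² = +0.024032 m.
a = ω²·d²x/dθ² = (155.5)²·(+0.024032) = +581.17 m/s²;  |a| = 581.17 m/s².

581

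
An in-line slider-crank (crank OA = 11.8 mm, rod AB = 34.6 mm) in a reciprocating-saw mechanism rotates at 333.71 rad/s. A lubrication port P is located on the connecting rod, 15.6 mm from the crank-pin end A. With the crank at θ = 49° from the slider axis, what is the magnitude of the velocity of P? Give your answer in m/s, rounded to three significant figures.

3.58

ω = 333.7 rad/s.  Crank-pin speed |V_A| = rω = 3.9378 m/s, perpendicular to OA.
Rod angle: sinφ = −(r/L) sinθ ⇒ φ = -14.915°; ω_rod = −rω cosθ/√(L²−r²sin²θ) = -77.268 rad/s.
V_P = V_A + ω_rod × AP, with AP = 0.0156 m along the rod.
Components: V_Px = −rω sinθ − a·ω_rod·sinφ = -3.2821 m/s;  V_Py = rω cosθ + a·ω_rod·cosφ = +1.4186 m/s.
|V_P| = √(V_Px² + V_Py²) = 3.5756 m/s.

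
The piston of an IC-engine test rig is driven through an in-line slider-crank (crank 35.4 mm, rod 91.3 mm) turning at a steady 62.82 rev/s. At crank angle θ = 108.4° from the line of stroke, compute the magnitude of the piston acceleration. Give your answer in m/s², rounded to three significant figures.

3550

ω = 2π·62.8 = 394.7 rad/s
x(θ) = r cosθ + √(L² − r² sin²θ); with ω constant, a = ω²·d²x/dθ².
d²x/dθ² = −r cosθ − r²(cos2θ)/√u − r⁴ sin²2θ/(4u^{3/2}),  u = L² − r² sin²θ = 0.00720739 m².
Substituting r = 0.0354 m, L = 0.0913 m, θ = 108.4°: d²x/dθ² = +0.022763 m.
a = ω²·d²x/dθ² = (394.7)²·(+0.022763) = +3546.4 m/s²;  |a| = 3546.4 m/s².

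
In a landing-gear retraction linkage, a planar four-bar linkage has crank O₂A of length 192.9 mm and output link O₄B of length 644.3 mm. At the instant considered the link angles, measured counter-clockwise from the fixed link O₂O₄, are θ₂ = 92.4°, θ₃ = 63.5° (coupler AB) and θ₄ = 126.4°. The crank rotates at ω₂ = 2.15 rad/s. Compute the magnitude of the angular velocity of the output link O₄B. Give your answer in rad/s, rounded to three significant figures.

0.349

ω₂ = 2.15 rad/s
Differentiating the loop-closure r₂e^{iθ₂}+r₃e^{iθ₃}=r₁+r₄e^{iθ₄} gives r₂ω₂e^{iθ₂}+r₃ω₃e^{iθ₃}=r₄ω₄e^{iθ₄}.
Eliminating the other unknown: ω₄ = r₂ω₂ sin(θ₂−θ₃) / [r₄ sin(θ₄−θ₃)].
Numerator sine = +0.48328; denominator sine = +0.89021.
Result = 0.1929·2.15·(+0.48328) / (0.6443·(+0.89021)) = +0.34945 rad/s; magnitude 0.34945 rad/s.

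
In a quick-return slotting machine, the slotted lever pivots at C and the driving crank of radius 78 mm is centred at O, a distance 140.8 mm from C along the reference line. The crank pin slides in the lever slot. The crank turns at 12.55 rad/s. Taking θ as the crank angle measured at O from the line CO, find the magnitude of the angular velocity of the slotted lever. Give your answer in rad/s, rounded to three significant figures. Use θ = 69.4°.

ω = 12.55 rad/s
Crank pin A relative to C: A = (d + r cosθ, r sinθ); lever angle φ = atan2(r sinθ, d + r cosθ).
Differentiating tanφ: φ̇ = rω(d cosθ + r)/(d² + r² + 2dr cosθ).
d² + r² + 2dr cosθ = |CA|² = 0.0336368 m²;  d cosθ + r = +0.12754 m.
|ω_lever| = |0.078·12.55·+0.12754| / 0.0336368 = 3.7117 rad/s.

3.71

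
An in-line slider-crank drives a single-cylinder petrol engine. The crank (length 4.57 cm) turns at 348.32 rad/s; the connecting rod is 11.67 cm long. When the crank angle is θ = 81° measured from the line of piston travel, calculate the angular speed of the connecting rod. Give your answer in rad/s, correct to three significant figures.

ω = 348.3 rad/s
The rod makes angle φ with the slider axis where L sinφ = r sinθ; differentiating, L cosφ·φ̇ = r ω cosθ.
L cosφ = √(L² − r² sin²θ) = 0.10762 m.
|ω_rod| = r ω |cosθ| / √(L² − r² sin²θ) = 0.0457·348.3·0.15643/0.10762 = 23.139 rad/s.

23.1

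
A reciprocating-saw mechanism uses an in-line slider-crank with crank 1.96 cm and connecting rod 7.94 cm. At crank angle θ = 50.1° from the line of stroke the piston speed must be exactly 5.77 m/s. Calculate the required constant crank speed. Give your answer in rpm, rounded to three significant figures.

3160

For an in-line slider-crank, |v_piston| = rω|sinθ|·[1 + r cosθ/√(L² − r² sin²θ)].
With r = 0.0196 m, L = 0.0794 m, θ = 50.1°: the bracketed kinematic factor |dx/dθ| = 0.017461 m.
ω = v/|dx/dθ| = 5.77/0.017461 = 330.45 rad/s.
N = 60ω/(2π) = 3155.5 rpm.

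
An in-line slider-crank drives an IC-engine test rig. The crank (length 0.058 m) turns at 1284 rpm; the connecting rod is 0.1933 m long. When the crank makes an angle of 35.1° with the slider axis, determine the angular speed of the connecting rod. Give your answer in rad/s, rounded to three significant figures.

33.5

ω = 134.5 rad/s (converted from 1284 rpm).
The rod makes angle φ with the slider axis where L sinφ = r sinθ; differentiating, L cosφ·φ̇ = r ω cosθ.
L cosφ = √(L² − r² sin²θ) = 0.1904 m.
|ω_rod| = r ω |cosθ| / √(L² − r² sin²θ) = 0.058·134.5·0.81815/0.1904 = 33.511 rad/s.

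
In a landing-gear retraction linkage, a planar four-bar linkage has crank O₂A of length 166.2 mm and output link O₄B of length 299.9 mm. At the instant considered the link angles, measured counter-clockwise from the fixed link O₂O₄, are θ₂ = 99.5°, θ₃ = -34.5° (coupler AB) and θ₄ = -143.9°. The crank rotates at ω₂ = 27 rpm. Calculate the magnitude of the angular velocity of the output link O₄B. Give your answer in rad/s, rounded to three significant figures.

ω₂ = 2.827 rad/s (from 27 rpm).
Differentiating the loop-closure r₂e^{iθ₂}+r₃e^{iθ₃}=r₁+r₄e^{iθ₄} gives r₂ω₂e^{iθ₂}+r₃ω₃e^{iθ₃}=r₄ω₄e^{iθ₄}.
Eliminating the other unknown: ω₄ = r₂ω₂ sin(θ₂−θ₃) / [r₄ sin(θ₄−θ₃)].
Numerator sine = +0.71934; denominator sine = -0.94322.
Result = 0.1662·2.827·(+0.71934) / (0.2999·(-0.94322)) = -1.195 rad/s; magnitude 1.195 rad/s.

1.19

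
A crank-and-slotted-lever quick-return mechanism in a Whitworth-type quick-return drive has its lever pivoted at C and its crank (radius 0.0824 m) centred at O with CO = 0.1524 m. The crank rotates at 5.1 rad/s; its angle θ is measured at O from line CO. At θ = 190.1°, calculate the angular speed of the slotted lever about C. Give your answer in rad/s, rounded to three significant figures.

5.37

ω = 5.1 rad/s
Crank pin A relative to C: A = (d + r cosθ, r sinθ); lever angle φ = atan2(r sinθ, d + r cosθ).
Differentiating tanφ: φ̇ = rω(d cosθ + r)/(d² + r² + 2dr cosθ).
d² + r² + 2dr cosθ = |CA|² = 0.00528921 m²;  d cosθ + r = -0.067638 m.
|ω_lever| = |0.0824·5.1·-0.067638| / 0.00528921 = 5.374 rad/s.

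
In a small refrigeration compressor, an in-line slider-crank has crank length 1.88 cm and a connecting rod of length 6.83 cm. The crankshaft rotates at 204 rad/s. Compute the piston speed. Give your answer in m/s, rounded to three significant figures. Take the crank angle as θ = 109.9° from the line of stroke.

3.26

ω = 204 rad/s
For an in-line slider-crank, x = r cosθ + √(L² − r² sin²θ), so v = −rω sinθ·[1 + r cosθ/√(L² − r² sin²θ)].
With r = 0.0188 m, L = 0.0683 m, θ = 109.9°: √(L² − r² sin²θ) = 0.065973 m.
v = −0.0188·204·0.94029·[1 + 0.0188·-0.34038/0.065973] = -3.2564 m/s.
|v| = 3.2564 m/s.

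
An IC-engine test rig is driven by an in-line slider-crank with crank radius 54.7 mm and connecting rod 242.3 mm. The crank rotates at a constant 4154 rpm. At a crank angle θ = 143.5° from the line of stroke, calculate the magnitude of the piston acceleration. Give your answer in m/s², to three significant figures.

7600

ω = 2π·4154/60 = 435 rad/s
x(θ) = r cosθ + √(L² − r² sin²θ); with ω constant, a = ω²·d²x/dθ².
d²x/dθ² = −r cosθ − r²(cos2θ)/√u − r⁴ sin²2θ/(4u^{3/2}),  u = L² − r² sin²θ = 0.0576506 m².
Substituting r = 0.0547 m, L = 0.2423 m, θ = 143.5°: d²x/dθ² = +0.04018 m.
a = ω²·d²x/dθ² = (435)²·(+0.04018) = +7603.2 m/s²;  |a| = 7603.2 m/s².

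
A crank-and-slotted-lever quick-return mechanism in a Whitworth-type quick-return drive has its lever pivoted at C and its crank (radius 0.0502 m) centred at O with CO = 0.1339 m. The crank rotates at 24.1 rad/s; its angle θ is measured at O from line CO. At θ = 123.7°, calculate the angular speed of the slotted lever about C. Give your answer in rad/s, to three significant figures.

ω = 24.1 rad/s
Crank pin A relative to C: A = (d + r cosθ, r sinθ); lever angle φ = atan2(r sinθ, d + r cosθ).
Differentiating tanφ: φ̇ = rω(d cosθ + r)/(d² + r² + 2dr cosθ).
d² + r² + 2dr cosθ = |CA|² = 0.0129902 m²;  d cosθ + r = -0.024094 m.
|ω_lever| = |0.0502·24.1·-0.024094| / 0.0129902 = 2.2439 rad/s.

2.24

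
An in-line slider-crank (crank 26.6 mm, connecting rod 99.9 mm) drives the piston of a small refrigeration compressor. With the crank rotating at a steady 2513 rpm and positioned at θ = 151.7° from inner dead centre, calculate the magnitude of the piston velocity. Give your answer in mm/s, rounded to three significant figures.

2530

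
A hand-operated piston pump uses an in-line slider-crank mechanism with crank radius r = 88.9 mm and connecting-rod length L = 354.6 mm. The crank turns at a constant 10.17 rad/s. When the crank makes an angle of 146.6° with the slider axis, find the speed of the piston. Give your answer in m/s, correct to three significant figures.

0.393

ω = 10.17 rad/s
For an in-line slider-crank, x = r cosθ + √(L² − r² sin²θ), so v = −rω sinθ·[1 + r cosθ/√(L² − r² sin²θ)].
With r = 0.0889 m, L = 0.3546 m, θ = 146.6°: √(L² − r² sin²θ) = 0.35121 m.
v = −0.0889·10.17·0.55048·[1 + 0.0889·-0.83485/0.35121] = -0.39252 m/s.
|v| = 0.39252 m/s.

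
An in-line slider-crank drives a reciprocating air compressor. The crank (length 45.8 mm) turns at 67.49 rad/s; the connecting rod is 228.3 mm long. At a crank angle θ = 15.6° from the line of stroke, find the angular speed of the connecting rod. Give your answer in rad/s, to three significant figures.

ω = 67.49 rad/s
The rod makes angle φ with the slider axis where L sinφ = r sinθ; differentiating, L cosφ·φ̇ = r ω cosθ.
L cosφ = √(L² − r² sin²θ) = 0.22797 m.
|ω_rod| = r ω |cosθ| / √(L² − r² sin²θ) = 0.0458·67.49·0.96316/0.22797 = 13.06 rad/s.

13.1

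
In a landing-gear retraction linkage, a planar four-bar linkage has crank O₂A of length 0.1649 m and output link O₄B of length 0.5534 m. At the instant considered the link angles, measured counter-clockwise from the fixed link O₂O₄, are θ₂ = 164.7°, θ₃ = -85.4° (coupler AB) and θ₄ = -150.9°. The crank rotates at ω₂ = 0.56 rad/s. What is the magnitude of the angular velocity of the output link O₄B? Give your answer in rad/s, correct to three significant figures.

ω₂ = 0.56 rad/s
Differentiating the loop-closure r₂e^{iθ₂}+r₃e^{iθ₃}=r₁+r₄e^{iθ₄} gives r₂ω₂e^{iθ₂}+r₃ω₃e^{iθ₃}=r₄ω₄e^{iθ₄}.
Eliminating the other unknown: ω₄ = r₂ω₂ sin(θ₂−θ₃) / [r₄ sin(θ₄−θ₃)].
Numerator sine = -0.94029; denominator sine = -0.90996.
Result = 0.1649·0.56·(-0.94029) / (0.5534·(-0.90996)) = +0.17243 rad/s; magnitude 0.17243 rad/s.

0.172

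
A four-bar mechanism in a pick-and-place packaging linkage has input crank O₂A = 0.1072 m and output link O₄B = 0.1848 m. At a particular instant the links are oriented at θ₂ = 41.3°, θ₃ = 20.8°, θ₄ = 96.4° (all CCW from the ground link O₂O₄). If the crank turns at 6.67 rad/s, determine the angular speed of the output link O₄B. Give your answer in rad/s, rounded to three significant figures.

1.40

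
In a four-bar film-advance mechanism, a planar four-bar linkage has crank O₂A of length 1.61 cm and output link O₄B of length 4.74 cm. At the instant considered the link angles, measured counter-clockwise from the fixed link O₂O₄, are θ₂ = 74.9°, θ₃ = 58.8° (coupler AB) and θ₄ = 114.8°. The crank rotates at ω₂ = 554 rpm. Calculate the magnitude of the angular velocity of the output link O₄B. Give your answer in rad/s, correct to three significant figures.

ω₂ = 58.01 rad/s (from 554 rpm).
Differentiating the loop-closure r₂e^{iθ₂}+r₃e^{iθ₃}=r₁+r₄e^{iθ₄} gives r₂ω₂e^{iθ₂}+r₃ω₃e^{iθ₃}=r₄ω₄e^{iθ₄}.
Eliminating the other unknown: ω₄ = r₂ω₂ sin(θ₂−θ₃) / [r₄ sin(θ₄−θ₃)].
Numerator sine = +0.27731; denominator sine = +0.82904.
Result = 0.0161·58.01·(+0.27731) / (0.0474·(+0.82904)) = +6.5915 rad/s; magnitude 6.5915 rad/s.

6.59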